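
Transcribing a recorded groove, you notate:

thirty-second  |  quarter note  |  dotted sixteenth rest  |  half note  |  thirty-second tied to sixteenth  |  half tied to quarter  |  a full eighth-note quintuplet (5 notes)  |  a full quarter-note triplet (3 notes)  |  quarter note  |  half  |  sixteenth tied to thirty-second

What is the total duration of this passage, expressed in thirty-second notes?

Each duration in thirty-second notes: thirty-second = 1; quarter note = 8; dotted sixteenth rest = 3; half note = 16; thirty-second tied to sixteenth (thirty-second + sixteenth) = 3; half tied to quarter (half + quarter) = 24; a full eighth-note quintuplet (5 notes) (five quintuplet eighths span one half) = 16; a full quarter-note triplet (3 notes) (three triplet quarters span one half) = 16; quarter note = 8; half = 16; sixteenth tied to thirty-second (sixteenth + thirty-second) = 3.
Altogether 1 + 8 + 3 + 16 + 3 + 24 + 16 + 16 + 8 + 16 + 3 = 114 thirty-second notes.

114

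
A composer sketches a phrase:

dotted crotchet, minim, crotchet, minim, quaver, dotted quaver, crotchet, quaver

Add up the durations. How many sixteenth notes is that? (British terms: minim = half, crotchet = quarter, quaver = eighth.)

37

Convert each value to sixteenth notes: dotted crotchet = 6; minim = 8; crotchet = 4; minim = 8; quaver = 2; dotted quaver = 3; crotchet = 4; quaver = 2.
Sum: 6 + 8 + 4 + 8 + 2 + 3 + 4 + 2 = 37 sixteenth notes.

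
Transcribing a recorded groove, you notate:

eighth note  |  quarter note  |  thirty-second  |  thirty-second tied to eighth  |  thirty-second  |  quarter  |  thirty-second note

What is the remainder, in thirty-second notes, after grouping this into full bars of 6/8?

4

One bar of 6/8 = 24 thirty-second notes.
Working in thirty-second notes: eighth note = 4; quarter note = 8; thirty-second = 1; thirty-second tied to eighth (thirty-second + eighth) = 5; thirty-second = 1; quarter = 8; thirty-second note = 1.
Adding: 4 + 8 + 1 + 5 + 1 + 8 + 1 = 28.
28 ÷ 24 = 1 complete bar with 4 thirty-second notes remaining.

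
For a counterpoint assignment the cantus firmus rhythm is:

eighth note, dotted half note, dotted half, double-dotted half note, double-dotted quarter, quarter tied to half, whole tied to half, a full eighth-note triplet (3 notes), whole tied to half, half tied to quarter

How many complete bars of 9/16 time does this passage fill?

One bar of 9/16 = 9 sixteenth notes.
Each duration in sixteenth notes: eighth note = 2; dotted half note = 12; dotted half = 12; double-dotted half note = 14; double-dotted quarter = 7; quarter tied to half (quarter + half) = 12; whole tied to half (whole + half) = 24; a full eighth-note triplet (3 notes) (three triplet eighths span one quarter) = 4; whole tied to half (whole + half) = 24; half tied to quarter (half + quarter) = 12.
Adding: 2 + 12 + 12 + 14 + 7 + 12 + 24 + 4 + 24 + 12 = 123.
123 ÷ 9 = 13 complete bars with 6 left over.

13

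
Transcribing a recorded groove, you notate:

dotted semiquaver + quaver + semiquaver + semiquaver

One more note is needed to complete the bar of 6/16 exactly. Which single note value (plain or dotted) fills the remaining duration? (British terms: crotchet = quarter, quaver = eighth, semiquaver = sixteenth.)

The bar of 6/16 = 12 thirty-second notes.
Express everything in thirty-second notes: dotted semiquaver = 3; quaver = 4; semiquaver = 2; semiquaver = 2.
Adding: 3 + 4 + 2 + 2 = 11.
Remaining: 12 − 11 = 1 thirty-second note, which is a thirty-second note.

thirty-second note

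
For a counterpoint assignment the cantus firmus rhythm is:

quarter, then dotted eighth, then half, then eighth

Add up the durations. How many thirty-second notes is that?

Each duration in thirty-second notes: quarter = 8; dotted eighth = 6; half = 16; eighth = 4.
Total: 8 + 6 + 16 + 4 = 34 thirty-second notes.

34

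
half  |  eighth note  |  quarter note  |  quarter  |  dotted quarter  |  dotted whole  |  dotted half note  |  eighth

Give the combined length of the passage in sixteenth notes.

62

Each duration in sixteenth notes: half = 8; eighth note = 2; quarter note = 4; quarter = 4; dotted quarter = 6; dotted whole = 24; dotted half note = 12; eighth = 2.
Total: 8 + 2 + 4 + 4 + 6 + 24 + 12 + 2 = 62 sixteenth notes.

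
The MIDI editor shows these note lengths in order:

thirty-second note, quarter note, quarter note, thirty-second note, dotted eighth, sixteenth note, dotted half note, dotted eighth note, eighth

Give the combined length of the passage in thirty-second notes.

60

Express everything in thirty-second notes: thirty-second note = 1; quarter note = 8; quarter note = 8; thirty-second note = 1; dotted eighth = 6; sixteenth note = 2; dotted half note = 24; dotted eighth note = 6; eighth = 4.
Altogether 1 + 8 + 8 + 1 + 6 + 2 + 24 + 6 + 4 = 60 thirty-second notes.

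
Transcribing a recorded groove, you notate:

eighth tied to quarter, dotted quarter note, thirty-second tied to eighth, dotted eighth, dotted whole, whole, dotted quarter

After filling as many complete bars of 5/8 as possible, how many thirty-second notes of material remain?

7

One bar of 5/8 = 20 thirty-second notes.
Working in thirty-second notes: eighth tied to quarter (eighth + quarter) = 12; dotted quarter note = 12; thirty-second tied to eighth (thirty-second + eighth) = 5; dotted eighth = 6; dotted whole = 48; whole = 32; dotted quarter = 12.
Altogether 12 + 12 + 5 + 6 + 48 + 32 + 12 = 127.
127 ÷ 20 = 6 complete bars with 7 thirty-second notes remaining.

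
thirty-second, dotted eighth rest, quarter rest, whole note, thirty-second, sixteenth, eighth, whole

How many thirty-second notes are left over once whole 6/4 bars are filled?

38

One bar of 6/4 = 48 thirty-second notes.
Each duration in thirty-second notes: thirty-second = 1; dotted eighth rest = 6; quarter rest = 8; whole note = 32; thirty-second = 1; sixteenth = 2; eighth = 4; whole = 32.
Altogether 1 + 6 + 8 + 32 + 1 + 2 + 4 + 32 = 86.
86 ÷ 48 = 1 complete bar with 38 thirty-second notes remaining.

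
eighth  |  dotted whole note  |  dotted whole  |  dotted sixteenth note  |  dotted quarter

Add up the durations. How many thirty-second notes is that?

115

Express everything in thirty-second notes: eighth = 4; dotted whole note = 48; dotted whole = 48; dotted sixteenth note = 3; dotted quarter = 12.
Sum: 4 + 48 + 48 + 3 + 12 = 115 thirty-second notes.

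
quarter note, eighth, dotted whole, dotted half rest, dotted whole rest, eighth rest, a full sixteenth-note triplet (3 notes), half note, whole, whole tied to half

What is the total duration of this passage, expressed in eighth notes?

Express everything in eighth notes: quarter note = 2; eighth = 1; dotted whole = 12; dotted half rest = 6; dotted whole rest = 12; eighth rest = 1; a full sixteenth-note triplet (3 notes) (three triplet sixteenths span one eighth) = 1; half note = 4; whole = 8; whole tied to half (whole + half) = 12.
Adding: 2 + 1 + 12 + 6 + 12 + 1 + 1 + 4 + 8 + 12 = 59 eighth notes.

59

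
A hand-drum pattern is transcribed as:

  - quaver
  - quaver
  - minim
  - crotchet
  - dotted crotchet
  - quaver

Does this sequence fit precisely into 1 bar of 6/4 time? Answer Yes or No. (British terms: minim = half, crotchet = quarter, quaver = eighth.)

Yes

One bar of 6/4 = 12 eighth notes.
Convert each value to eighth notes: quaver = 1; quaver = 1; minim = 4; crotchet = 2; dotted crotchet = 3; quaver = 1.
Altogether 1 + 1 + 4 + 2 + 3 + 1 = 12.
12 equals 12, so the answer is Yes.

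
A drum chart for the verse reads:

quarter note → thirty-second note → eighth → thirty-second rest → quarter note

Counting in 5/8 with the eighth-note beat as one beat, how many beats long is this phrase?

5.5

One eighth-note beat = 4 thirty-second notes.
Convert each value to thirty-second notes: quarter note = 8; thirty-second note = 1; eighth = 4; thirty-second rest = 1; quarter note = 8.
Altogether 8 + 1 + 4 + 1 + 8 = 22.
22 ÷ 4 = 5.5 beats.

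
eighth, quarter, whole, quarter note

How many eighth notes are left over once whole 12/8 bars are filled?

1

One bar of 12/8 = 12 eighth notes.
Working in eighth notes: eighth = 1; quarter = 2; whole = 8; quarter note = 2.
Sum: 1 + 2 + 8 + 2 = 13.
13 ÷ 12 = 1 complete bar with 1 eighth note remaining.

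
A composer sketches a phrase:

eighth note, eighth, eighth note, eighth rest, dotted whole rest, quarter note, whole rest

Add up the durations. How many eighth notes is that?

In eighth notes: eighth note = 1; eighth = 1; eighth note = 1; eighth rest = 1; dotted whole rest = 12; quarter note = 2; whole rest = 8.
Altogether 1 + 1 + 1 + 1 + 12 + 2 + 8 = 26 eighth notes.

26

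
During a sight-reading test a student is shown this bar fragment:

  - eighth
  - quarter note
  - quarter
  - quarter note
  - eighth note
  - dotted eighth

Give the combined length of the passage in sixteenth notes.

Express everything in sixteenth notes: eighth = 2; quarter note = 4; quarter = 4; quarter note = 4; eighth note = 2; dotted eighth = 3.
Altogether 2 + 4 + 4 + 4 + 2 + 3 = 19 sixteenth notes.

19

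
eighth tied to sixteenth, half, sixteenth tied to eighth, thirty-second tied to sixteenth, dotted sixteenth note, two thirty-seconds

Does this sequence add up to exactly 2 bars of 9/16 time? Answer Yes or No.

One bar of 9/16 = 18 thirty-second notes, so 2 bars = 36.
Working in thirty-second notes: eighth tied to sixteenth (eighth + sixteenth) = 6; half = 16; sixteenth tied to eighth (sixteenth + eighth) = 6; thirty-second tied to sixteenth (thirty-second + sixteenth) = 3; dotted sixteenth note = 3; thirty-second = 1; thirty-second = 1.
Altogether 6 + 16 + 6 + 3 + 3 + 1 + 1 = 36.
36 equals 36, so the answer is Yes.

Yes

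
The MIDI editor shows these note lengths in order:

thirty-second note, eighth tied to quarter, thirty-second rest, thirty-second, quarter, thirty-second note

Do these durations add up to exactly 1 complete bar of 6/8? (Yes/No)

One bar of 6/8 = 24 thirty-second notes.
Each duration in thirty-second notes: thirty-second note = 1; eighth tied to quarter (eighth + quarter) = 12; thirty-second rest = 1; thirty-second = 1; quarter = 8; thirty-second note = 1.
Total: 1 + 12 + 1 + 1 + 8 + 1 = 24.
24 equals 24, so the answer is Yes.

Yes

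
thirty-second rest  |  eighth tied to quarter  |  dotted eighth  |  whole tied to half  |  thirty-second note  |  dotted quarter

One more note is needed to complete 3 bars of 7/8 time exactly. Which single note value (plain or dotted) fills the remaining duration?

eighth note

3 bars of 7/8 = 84 thirty-second notes.
Convert each value to thirty-second notes: thirty-second rest = 1; eighth tied to quarter (eighth + quarter) = 12; dotted eighth = 6; whole tied to half (whole + half) = 48; thirty-second note = 1; dotted quarter = 12.
Altogether 1 + 12 + 6 + 48 + 1 + 12 = 80.
Remaining: 84 − 80 = 4 thirty-second notes, which is a eighth note.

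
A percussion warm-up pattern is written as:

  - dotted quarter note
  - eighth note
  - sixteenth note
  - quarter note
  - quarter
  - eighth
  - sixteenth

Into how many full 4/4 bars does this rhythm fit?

One bar of 4/4 = 16 sixteenth notes.
Express everything in sixteenth notes: dotted quarter note = 6; eighth note = 2; sixteenth note = 1; quarter note = 4; quarter = 4; eighth = 2; sixteenth = 1.
Sum: 6 + 2 + 1 + 4 + 4 + 2 + 1 = 20.
20 ÷ 16 = 1 complete bar with 4 left over.

1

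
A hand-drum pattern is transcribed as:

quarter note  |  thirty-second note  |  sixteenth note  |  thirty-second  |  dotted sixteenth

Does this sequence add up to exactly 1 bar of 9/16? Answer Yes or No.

One bar of 9/16 = 18 thirty-second notes.
Express everything in thirty-second notes: quarter note = 8; thirty-second note = 1; sixteenth note = 2; thirty-second = 1; dotted sixteenth = 3.
Adding: 8 + 1 + 2 + 1 + 3 = 15.
15 falls short of 18, so the answer is No.

No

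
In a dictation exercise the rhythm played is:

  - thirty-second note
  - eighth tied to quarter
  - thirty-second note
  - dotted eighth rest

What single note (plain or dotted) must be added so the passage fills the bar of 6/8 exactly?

eighth note

The bar of 6/8 = 24 thirty-second notes.
In thirty-second notes: thirty-second note = 1; eighth tied to quarter (eighth + quarter) = 12; thirty-second note = 1; dotted eighth rest = 6.
Altogether 1 + 12 + 1 + 6 = 20.
Remaining: 24 − 20 = 4 thirty-second notes, which is a eighth note.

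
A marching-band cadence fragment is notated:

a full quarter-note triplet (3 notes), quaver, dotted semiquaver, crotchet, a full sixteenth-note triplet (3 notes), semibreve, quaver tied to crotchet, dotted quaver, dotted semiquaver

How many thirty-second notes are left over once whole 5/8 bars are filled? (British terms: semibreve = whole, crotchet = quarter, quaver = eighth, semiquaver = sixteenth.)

One bar of 5/8 = 20 thirty-second notes.
Working in thirty-second notes: a full quarter-note triplet (3 notes) (three triplet quarters span one half) = 16; quaver = 4; dotted semiquaver = 3; crotchet = 8; a full sixteenth-note triplet (3 notes) (three triplet sixteenths span one eighth) = 4; semibreve = 32; quaver tied to crotchet (quaver + crotchet) = 12; dotted quaver = 6; dotted semiquaver = 3.
Altogether 16 + 4 + 3 + 8 + 4 + 32 + 12 + 6 + 3 = 88.
88 ÷ 20 = 4 complete bars with 8 thirty-second notes remaining.

8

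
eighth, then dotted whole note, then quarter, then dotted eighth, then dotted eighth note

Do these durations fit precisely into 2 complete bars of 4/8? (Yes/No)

No

One bar of 4/8 = 8 sixteenth notes, so 2 bars = 16.
Working in sixteenth notes: eighth = 2; dotted whole note = 24; quarter = 4; dotted eighth = 3; dotted eighth note = 3.
Adding: 2 + 24 + 4 + 3 + 3 = 36.
36 exceeds 16, so the answer is No.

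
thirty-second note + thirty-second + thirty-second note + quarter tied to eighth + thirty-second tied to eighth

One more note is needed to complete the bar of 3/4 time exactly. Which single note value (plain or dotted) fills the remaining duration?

The bar of 3/4 = 24 thirty-second notes.
Each duration in thirty-second notes: thirty-second note = 1; thirty-second = 1; thirty-second note = 1; quarter tied to eighth (quarter + eighth) = 12; thirty-second tied to eighth (thirty-second + eighth) = 5.
Adding: 1 + 1 + 1 + 12 + 5 = 20.
Remaining: 24 − 20 = 4 thirty-second notes, which is a eighth note.

eighth note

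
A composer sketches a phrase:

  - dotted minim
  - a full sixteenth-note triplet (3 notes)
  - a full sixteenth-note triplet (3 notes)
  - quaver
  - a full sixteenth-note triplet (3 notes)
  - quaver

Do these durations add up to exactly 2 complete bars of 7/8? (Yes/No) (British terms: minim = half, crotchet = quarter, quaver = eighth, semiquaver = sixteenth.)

No

One bar of 7/8 = 7 eighth notes, so 2 bars = 14.
In eighth notes: dotted minim = 6; a full sixteenth-note triplet (3 notes) (three triplet sixteenths span one eighth) = 1; a full sixteenth-note triplet (3 notes) (three triplet sixteenths span one eighth) = 1; quaver = 1; a full sixteenth-note triplet (3 notes) (three triplet sixteenths span one eighth) = 1; quaver = 1.
Total: 6 + 1 + 1 + 1 + 1 + 1 = 11.
11 falls short of 14, so the answer is No.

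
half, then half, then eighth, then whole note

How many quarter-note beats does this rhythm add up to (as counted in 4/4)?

One quarter-note beat = 2 eighth notes.
In eighth notes: half = 4; half = 4; eighth = 1; whole note = 8.
Adding: 4 + 4 + 1 + 8 = 17.
17 ÷ 2 = 8.5 beats.

8.5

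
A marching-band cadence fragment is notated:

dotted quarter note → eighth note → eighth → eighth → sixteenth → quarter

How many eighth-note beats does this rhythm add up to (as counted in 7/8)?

8.5

One eighth-note beat = 2 sixteenth notes.
Convert each value to sixteenth notes: dotted quarter note = 6; eighth note = 2; eighth = 2; eighth = 2; sixteenth = 1; quarter = 4.
Total: 6 + 2 + 2 + 2 + 1 + 4 = 17.
17 ÷ 2 = 8.5 beats.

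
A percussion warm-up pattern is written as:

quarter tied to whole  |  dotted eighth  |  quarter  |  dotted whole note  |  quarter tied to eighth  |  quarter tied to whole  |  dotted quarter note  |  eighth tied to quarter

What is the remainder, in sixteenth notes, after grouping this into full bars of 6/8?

5

One bar of 6/8 = 12 sixteenth notes.
Working in sixteenth notes: quarter tied to whole (quarter + whole) = 20; dotted eighth = 3; quarter = 4; dotted whole note = 24; quarter tied to eighth (quarter + eighth) = 6; quarter tied to whole (quarter + whole) = 20; dotted quarter note = 6; eighth tied to quarter (eighth + quarter) = 6.
Sum: 20 + 3 + 4 + 24 + 6 + 20 + 6 + 6 = 89.
89 ÷ 12 = 7 complete bars with 5 sixteenth notes remaining.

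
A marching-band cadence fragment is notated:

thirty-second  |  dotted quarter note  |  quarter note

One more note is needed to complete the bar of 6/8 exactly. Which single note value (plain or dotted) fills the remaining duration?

The bar of 6/8 = 24 thirty-second notes.
Working in thirty-second notes: thirty-second = 1; dotted quarter note = 12; quarter note = 8.
Total: 1 + 12 + 8 = 21.
Remaining: 24 − 21 = 3 thirty-second notes, which is a dotted sixteenth note.

dotted sixteenth note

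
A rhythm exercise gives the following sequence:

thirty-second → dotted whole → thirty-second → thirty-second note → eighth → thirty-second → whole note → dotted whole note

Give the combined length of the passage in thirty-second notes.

In thirty-second notes: thirty-second = 1; dotted whole = 48; thirty-second = 1; thirty-second note = 1; eighth = 4; thirty-second = 1; whole note = 32; dotted whole note = 48.
Altogether 1 + 48 + 1 + 1 + 4 + 1 + 32 + 48 = 136 thirty-second notes.

136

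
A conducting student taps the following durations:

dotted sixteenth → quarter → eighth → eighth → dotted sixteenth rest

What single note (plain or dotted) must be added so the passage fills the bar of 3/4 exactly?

The bar of 3/4 = 24 thirty-second notes.
Each duration in thirty-second notes: dotted sixteenth = 3; quarter = 8; eighth = 4; eighth = 4; dotted sixteenth rest = 3.
Sum: 3 + 8 + 4 + 4 + 3 = 22.
Remaining: 24 − 22 = 2 thirty-second notes, which is a sixteenth note.

sixteenth note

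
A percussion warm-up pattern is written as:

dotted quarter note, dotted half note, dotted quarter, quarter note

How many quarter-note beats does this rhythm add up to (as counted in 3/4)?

7

One quarter-note beat = 2 eighth notes.
Working in eighth notes: dotted quarter note = 3; dotted half note = 6; dotted quarter = 3; quarter note = 2.
Adding: 3 + 6 + 3 + 2 = 14.
14 ÷ 2 = 7 beats.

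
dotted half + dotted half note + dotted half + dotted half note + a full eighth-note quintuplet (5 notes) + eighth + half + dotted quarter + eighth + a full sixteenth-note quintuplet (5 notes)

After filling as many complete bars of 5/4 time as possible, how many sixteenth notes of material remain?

18

One bar of 5/4 = 10 eighth notes.
Convert each value to eighth notes: dotted half = 6; dotted half note = 6; dotted half = 6; dotted half note = 6; a full eighth-note quintuplet (5 notes) (five quintuplet eighths span one half) = 4; eighth = 1; half = 4; dotted quarter = 3; eighth = 1; a full sixteenth-note quintuplet (5 notes) (five quintuplet sixteenths span one quarter) = 2.
Altogether 6 + 6 + 6 + 6 + 4 + 1 + 4 + 3 + 1 + 2 = 39.
39 ÷ 10 = 3 complete bars with 9 eighth notes remaining = 18 sixteenth notes.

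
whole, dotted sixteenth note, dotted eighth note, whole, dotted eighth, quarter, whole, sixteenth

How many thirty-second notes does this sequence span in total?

Each duration in thirty-second notes: whole = 32; dotted sixteenth note = 3; dotted eighth note = 6; whole = 32; dotted eighth = 6; quarter = 8; whole = 32; sixteenth = 2.
Sum: 32 + 3 + 6 + 32 + 6 + 8 + 32 + 2 = 121 thirty-second notes.

121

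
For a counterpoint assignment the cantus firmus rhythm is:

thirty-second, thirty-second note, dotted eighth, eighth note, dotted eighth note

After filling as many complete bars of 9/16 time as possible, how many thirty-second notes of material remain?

One bar of 9/16 = 18 thirty-second notes.
In thirty-second notes: thirty-second = 1; thirty-second note = 1; dotted eighth = 6; eighth note = 4; dotted eighth note = 6.
Total: 1 + 1 + 6 + 4 + 6 = 18.
18 ÷ 18 = 1 complete bar with 0 thirty-second notes remaining.

0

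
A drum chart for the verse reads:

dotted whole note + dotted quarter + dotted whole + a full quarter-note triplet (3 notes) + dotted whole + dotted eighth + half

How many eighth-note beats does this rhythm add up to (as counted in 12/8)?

48.5

One eighth-note beat = 2 sixteenth notes.
In sixteenth notes: dotted whole note = 24; dotted quarter = 6; dotted whole = 24; a full quarter-note triplet (3 notes) (three triplet quarters span one half) = 8; dotted whole = 24; dotted eighth = 3; half = 8.
Adding: 24 + 6 + 24 + 8 + 24 + 3 + 8 = 97.
97 ÷ 2 = 48.5 beats.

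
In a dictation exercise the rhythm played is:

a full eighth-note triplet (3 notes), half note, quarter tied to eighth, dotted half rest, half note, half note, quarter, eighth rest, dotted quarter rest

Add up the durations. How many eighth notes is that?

Convert each value to eighth notes: a full eighth-note triplet (3 notes) (three triplet eighths span one quarter) = 2; half note = 4; quarter tied to eighth (quarter + eighth) = 3; dotted half rest = 6; half note = 4; half note = 4; quarter = 2; eighth rest = 1; dotted quarter rest = 3.
Sum: 2 + 4 + 3 + 6 + 4 + 4 + 2 + 1 + 3 = 29 eighth notes.

29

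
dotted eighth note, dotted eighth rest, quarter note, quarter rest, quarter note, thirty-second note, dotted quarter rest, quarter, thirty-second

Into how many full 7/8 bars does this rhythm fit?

2

One bar of 7/8 = 28 thirty-second notes.
Each duration in thirty-second notes: dotted eighth note = 6; dotted eighth rest = 6; quarter note = 8; quarter rest = 8; quarter note = 8; thirty-second note = 1; dotted quarter rest = 12; quarter = 8; thirty-second = 1.
Total: 6 + 6 + 8 + 8 + 8 + 1 + 12 + 8 + 1 = 58.
58 ÷ 28 = 2 complete bars with 2 left over.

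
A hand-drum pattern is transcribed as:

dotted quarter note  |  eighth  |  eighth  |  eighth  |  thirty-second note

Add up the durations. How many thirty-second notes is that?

25

Working in thirty-second notes: dotted quarter note = 12; eighth = 4; eighth = 4; eighth = 4; thirty-second note = 1.
Altogether 12 + 4 + 4 + 4 + 1 = 25 thirty-second notes.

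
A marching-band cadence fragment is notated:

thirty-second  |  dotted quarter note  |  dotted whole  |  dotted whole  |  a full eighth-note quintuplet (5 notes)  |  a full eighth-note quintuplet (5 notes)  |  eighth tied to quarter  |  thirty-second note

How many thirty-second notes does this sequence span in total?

In thirty-second notes: thirty-second = 1; dotted quarter note = 12; dotted whole = 48; dotted whole = 48; a full eighth-note quintuplet (5 notes) (five quintuplet eighths span one half) = 16; a full eighth-note quintuplet (5 notes) (five quintuplet eighths span one half) = 16; eighth tied to quarter (eighth + quarter) = 12; thirty-second note = 1.
Total: 1 + 12 + 48 + 48 + 16 + 16 + 12 + 1 = 154 thirty-second notes.

154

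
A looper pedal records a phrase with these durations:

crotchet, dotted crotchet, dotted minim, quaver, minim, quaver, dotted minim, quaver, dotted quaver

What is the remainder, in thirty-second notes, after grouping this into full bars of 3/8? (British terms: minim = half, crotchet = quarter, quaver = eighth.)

One bar of 3/8 = 6 sixteenth notes.
Express everything in sixteenth notes: crotchet = 4; dotted crotchet = 6; dotted minim = 12; quaver = 2; minim = 8; quaver = 2; dotted minim = 12; quaver = 2; dotted quaver = 3.
Altogether 4 + 6 + 12 + 2 + 8 + 2 + 12 + 2 + 3 = 51.
51 ÷ 6 = 8 complete bars with 3 sixteenth notes remaining = 6 thirty-second notes.

6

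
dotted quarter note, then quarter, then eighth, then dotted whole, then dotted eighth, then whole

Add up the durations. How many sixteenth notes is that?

Convert each value to sixteenth notes: dotted quarter note = 6; quarter = 4; eighth = 2; dotted whole = 24; dotted eighth = 3; whole = 16.
Total: 6 + 4 + 2 + 24 + 3 + 16 = 55 sixteenth notes.

55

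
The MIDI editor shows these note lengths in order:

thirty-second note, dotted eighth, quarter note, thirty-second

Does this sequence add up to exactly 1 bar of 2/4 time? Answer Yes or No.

One bar of 2/4 = 16 thirty-second notes.
Express everything in thirty-second notes: thirty-second note = 1; dotted eighth = 6; quarter note = 8; thirty-second = 1.
Altogether 1 + 6 + 8 + 1 = 16.
16 equals 16, so the answer is Yes.

Yes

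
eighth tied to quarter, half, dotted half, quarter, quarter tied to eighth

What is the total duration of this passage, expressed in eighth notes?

18

Each duration in eighth notes: eighth tied to quarter (eighth + quarter) = 3; half = 4; dotted half = 6; quarter = 2; quarter tied to eighth (quarter + eighth) = 3.
Altogether 3 + 4 + 6 + 2 + 3 = 18 eighth notes.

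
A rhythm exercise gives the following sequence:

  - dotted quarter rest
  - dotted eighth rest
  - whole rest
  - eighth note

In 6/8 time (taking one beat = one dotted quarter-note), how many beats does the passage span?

One dotted quarter-note beat = 6 sixteenth notes.
Convert each value to sixteenth notes: dotted quarter rest = 6; dotted eighth rest = 3; whole rest = 16; eighth note = 2.
Sum: 6 + 3 + 16 + 2 = 27.
27 ÷ 6 = 4.5 beats.

4.5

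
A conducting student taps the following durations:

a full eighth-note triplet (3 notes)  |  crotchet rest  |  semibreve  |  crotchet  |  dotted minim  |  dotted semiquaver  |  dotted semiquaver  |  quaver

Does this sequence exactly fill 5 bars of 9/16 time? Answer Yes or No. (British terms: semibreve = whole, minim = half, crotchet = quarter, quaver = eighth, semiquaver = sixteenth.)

One bar of 9/16 = 18 thirty-second notes, so 5 bars = 90.
Working in thirty-second notes: a full eighth-note triplet (3 notes) (three triplet eighths span one quarter) = 8; crotchet rest = 8; semibreve = 32; crotchet = 8; dotted minim = 24; dotted semiquaver = 3; dotted semiquaver = 3; quaver = 4.
Adding: 8 + 8 + 32 + 8 + 24 + 3 + 3 + 4 = 90.
90 equals 90, so the answer is Yes.

Yes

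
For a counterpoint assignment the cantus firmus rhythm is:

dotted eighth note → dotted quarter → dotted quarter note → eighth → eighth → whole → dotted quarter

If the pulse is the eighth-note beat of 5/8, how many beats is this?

20.5

One eighth-note beat = 2 sixteenth notes.
Convert each value to sixteenth notes: dotted eighth note = 3; dotted quarter = 6; dotted quarter note = 6; eighth = 2; eighth = 2; whole = 16; dotted quarter = 6.
Adding: 3 + 6 + 6 + 2 + 2 + 16 + 6 = 41.
41 ÷ 2 = 20.5 beats.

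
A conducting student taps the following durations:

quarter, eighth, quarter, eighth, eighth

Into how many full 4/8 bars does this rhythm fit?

One bar of 4/8 = 4 eighth notes.
Working in eighth notes: quarter = 2; eighth = 1; quarter = 2; eighth = 1; eighth = 1.
Adding: 2 + 1 + 2 + 1 + 1 = 7.
7 ÷ 4 = 1 complete bar with 3 left over.

1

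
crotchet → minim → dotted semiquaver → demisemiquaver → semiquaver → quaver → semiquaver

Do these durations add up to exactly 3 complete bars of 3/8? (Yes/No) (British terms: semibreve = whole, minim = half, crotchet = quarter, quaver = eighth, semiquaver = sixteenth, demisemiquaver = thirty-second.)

Yes

One bar of 3/8 = 12 thirty-second notes, so 3 bars = 36.
In thirty-second notes: crotchet = 8; minim = 16; dotted semiquaver = 3; demisemiquaver = 1; semiquaver = 2; quaver = 4; semiquaver = 2.
Adding: 8 + 16 + 3 + 1 + 2 + 4 + 2 = 36.
36 equals 36, so the answer is Yes.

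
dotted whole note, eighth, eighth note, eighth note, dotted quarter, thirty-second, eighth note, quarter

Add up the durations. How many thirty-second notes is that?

85

Express everything in thirty-second notes: dotted whole note = 48; eighth = 4; eighth note = 4; eighth note = 4; dotted quarter = 12; thirty-second = 1; eighth note = 4; quarter = 8.
Altogether 48 + 4 + 4 + 4 + 12 + 1 + 4 + 8 = 85 thirty-second notes.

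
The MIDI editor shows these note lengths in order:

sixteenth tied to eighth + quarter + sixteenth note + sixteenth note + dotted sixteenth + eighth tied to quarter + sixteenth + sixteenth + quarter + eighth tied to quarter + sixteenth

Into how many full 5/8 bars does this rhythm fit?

2

One bar of 5/8 = 20 thirty-second notes.
In thirty-second notes: sixteenth tied to eighth (sixteenth + eighth) = 6; quarter = 8; sixteenth note = 2; sixteenth note = 2; dotted sixteenth = 3; eighth tied to quarter (eighth + quarter) = 12; sixteenth = 2; sixteenth = 2; quarter = 8; eighth tied to quarter (eighth + quarter) = 12; sixteenth = 2.
Total: 6 + 8 + 2 + 2 + 3 + 12 + 2 + 2 + 8 + 12 + 2 = 59.
59 ÷ 20 = 2 complete bars with 19 left over.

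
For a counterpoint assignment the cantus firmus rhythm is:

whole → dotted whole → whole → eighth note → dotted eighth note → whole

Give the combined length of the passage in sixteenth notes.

77

In sixteenth notes: whole = 16; dotted whole = 24; whole = 16; eighth note = 2; dotted eighth note = 3; whole = 16.
Altogether 16 + 24 + 16 + 2 + 3 + 16 = 77 sixteenth notes.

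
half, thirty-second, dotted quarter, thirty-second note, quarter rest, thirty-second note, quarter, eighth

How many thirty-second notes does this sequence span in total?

Each duration in thirty-second notes: half = 16; thirty-second = 1; dotted quarter = 12; thirty-second note = 1; quarter rest = 8; thirty-second note = 1; quarter = 8; eighth = 4.
Altogether 16 + 1 + 12 + 1 + 8 + 1 + 8 + 4 = 51 thirty-second notes.

51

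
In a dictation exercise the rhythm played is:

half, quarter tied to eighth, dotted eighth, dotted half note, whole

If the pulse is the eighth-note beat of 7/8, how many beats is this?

One eighth-note beat = 2 sixteenth notes.
Express everything in sixteenth notes: half = 8; quarter tied to eighth (quarter + eighth) = 6; dotted eighth = 3; dotted half note = 12; whole = 16.
Total: 8 + 6 + 3 + 12 + 16 = 45.
45 ÷ 2 = 22.5 beats.

22.5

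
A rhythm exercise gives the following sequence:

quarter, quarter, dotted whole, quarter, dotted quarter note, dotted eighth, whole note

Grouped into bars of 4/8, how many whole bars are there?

One bar of 4/8 = 8 sixteenth notes.
Convert each value to sixteenth notes: quarter = 4; quarter = 4; dotted whole = 24; quarter = 4; dotted quarter note = 6; dotted eighth = 3; whole note = 16.
Total: 4 + 4 + 24 + 4 + 6 + 3 + 16 = 61.
61 ÷ 8 = 7 complete bars with 5 left over.

7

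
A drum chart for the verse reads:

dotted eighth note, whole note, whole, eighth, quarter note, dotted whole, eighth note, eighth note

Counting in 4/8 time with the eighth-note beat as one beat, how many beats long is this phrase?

34.5

One eighth-note beat = 2 sixteenth notes.
Each duration in sixteenth notes: dotted eighth note = 3; whole note = 16; whole = 16; eighth = 2; quarter note = 4; dotted whole = 24; eighth note = 2; eighth note = 2.
Adding: 3 + 16 + 16 + 2 + 4 + 24 + 2 + 2 = 69.
69 ÷ 2 = 34.5 beats.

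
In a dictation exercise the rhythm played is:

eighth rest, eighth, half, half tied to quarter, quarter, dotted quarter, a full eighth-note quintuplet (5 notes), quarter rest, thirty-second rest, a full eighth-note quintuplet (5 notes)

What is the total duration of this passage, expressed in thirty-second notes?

Each duration in thirty-second notes: eighth rest = 4; eighth = 4; half = 16; half tied to quarter (half + quarter) = 24; quarter = 8; dotted quarter = 12; a full eighth-note quintuplet (5 notes) (five quintuplet eighths span one half) = 16; quarter rest = 8; thirty-second rest = 1; a full eighth-note quintuplet (5 notes) (five quintuplet eighths span one half) = 16.
Sum: 4 + 4 + 16 + 24 + 8 + 12 + 16 + 8 + 1 + 16 = 109 thirty-second notes.

109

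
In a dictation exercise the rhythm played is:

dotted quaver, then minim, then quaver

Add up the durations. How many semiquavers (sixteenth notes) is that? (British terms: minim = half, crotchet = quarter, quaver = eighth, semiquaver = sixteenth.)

Working in sixteenth notes: dotted quaver = 3; minim = 8; quaver = 2.
Sum: 3 + 8 + 2 = 13 sixteenth notes.

13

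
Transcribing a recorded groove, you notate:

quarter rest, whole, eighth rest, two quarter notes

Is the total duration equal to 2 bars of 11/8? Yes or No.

One bar of 11/8 = 11 eighth notes, so 2 bars = 22.
Convert each value to eighth notes: quarter rest = 2; whole = 8; eighth rest = 1; quarter note = 2; quarter note = 2.
Altogether 2 + 8 + 1 + 2 + 2 = 15.
15 falls short of 22, so the answer is No.

No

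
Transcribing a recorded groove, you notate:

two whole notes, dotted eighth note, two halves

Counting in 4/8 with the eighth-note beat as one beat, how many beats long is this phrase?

25.5

One eighth-note beat = 2 sixteenth notes.
Express everything in sixteenth notes: whole note = 16; whole note = 16; dotted eighth note = 3; half = 8; half = 8.
Total: 16 + 16 + 3 + 8 + 8 = 51.
51 ÷ 2 = 25.5 beats.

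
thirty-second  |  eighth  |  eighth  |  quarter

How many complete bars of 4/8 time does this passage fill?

One bar of 4/8 = 16 thirty-second notes.
Each duration in thirty-second notes: thirty-second = 1; eighth = 4; eighth = 4; quarter = 8.
Adding: 1 + 4 + 4 + 8 = 17.
17 ÷ 16 = 1 complete bar with 1 left over.

1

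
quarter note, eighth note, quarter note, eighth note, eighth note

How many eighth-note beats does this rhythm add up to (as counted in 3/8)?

One eighth-note beat = 2 sixteenth notes.
Working in sixteenth notes: quarter note = 4; eighth note = 2; quarter note = 4; eighth note = 2; eighth note = 2.
Altogether 4 + 2 + 4 + 2 + 2 = 14.
14 ÷ 2 = 7 beats.

7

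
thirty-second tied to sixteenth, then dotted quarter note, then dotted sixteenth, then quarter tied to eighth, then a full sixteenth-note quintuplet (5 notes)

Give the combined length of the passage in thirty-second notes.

Working in thirty-second notes: thirty-second tied to sixteenth (thirty-second + sixteenth) = 3; dotted quarter note = 12; dotted sixteenth = 3; quarter tied to eighth (quarter + eighth) = 12; a full sixteenth-note quintuplet (5 notes) (five quintuplet sixteenths span one quarter) = 8.
Altogether 3 + 12 + 3 + 12 + 8 = 38 thirty-second notes.

38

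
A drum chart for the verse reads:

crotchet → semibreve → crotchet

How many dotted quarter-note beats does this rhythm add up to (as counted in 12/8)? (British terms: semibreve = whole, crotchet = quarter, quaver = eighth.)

4

One dotted quarter-note beat = 3 eighth notes.
Working in eighth notes: crotchet = 2; semibreve = 8; crotchet = 2.
Total: 2 + 8 + 2 = 12.
12 ÷ 3 = 4 beats.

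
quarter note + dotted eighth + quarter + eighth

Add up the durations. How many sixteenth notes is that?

Convert each value to sixteenth notes: quarter note = 4; dotted eighth = 3; quarter = 4; eighth = 2.
Sum: 4 + 3 + 4 + 2 = 13 sixteenth notes.

13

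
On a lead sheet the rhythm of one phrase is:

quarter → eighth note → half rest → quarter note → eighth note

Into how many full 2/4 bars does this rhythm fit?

2

One bar of 2/4 = 4 eighth notes.
Express everything in eighth notes: quarter = 2; eighth note = 1; half rest = 4; quarter note = 2; eighth note = 1.
Total: 2 + 1 + 4 + 2 + 1 = 10.
10 ÷ 4 = 2 complete bars with 2 left over.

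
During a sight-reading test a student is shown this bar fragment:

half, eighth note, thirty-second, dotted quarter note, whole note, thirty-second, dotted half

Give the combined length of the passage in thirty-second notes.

In thirty-second notes: half = 16; eighth note = 4; thirty-second = 1; dotted quarter note = 12; whole note = 32; thirty-second = 1; dotted half = 24.
Sum: 16 + 4 + 1 + 12 + 32 + 1 + 24 = 90 thirty-second notes.

90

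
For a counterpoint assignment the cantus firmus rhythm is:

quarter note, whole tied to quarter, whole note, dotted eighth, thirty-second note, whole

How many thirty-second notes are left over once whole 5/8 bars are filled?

One bar of 5/8 = 20 thirty-second notes.
Working in thirty-second notes: quarter note = 8; whole tied to quarter (whole + quarter) = 40; whole note = 32; dotted eighth = 6; thirty-second note = 1; whole = 32.
Adding: 8 + 40 + 32 + 6 + 1 + 32 = 119.
119 ÷ 20 = 5 complete bars with 19 thirty-second notes remaining.

19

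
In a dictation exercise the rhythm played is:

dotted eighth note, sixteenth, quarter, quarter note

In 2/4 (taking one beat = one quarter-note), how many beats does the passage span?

One quarter-note beat = 4 sixteenth notes.
Express everything in sixteenth notes: dotted eighth note = 3; sixteenth = 1; quarter = 4; quarter note = 4.
Total: 3 + 1 + 4 + 4 = 12.
12 ÷ 4 = 3 beats.

3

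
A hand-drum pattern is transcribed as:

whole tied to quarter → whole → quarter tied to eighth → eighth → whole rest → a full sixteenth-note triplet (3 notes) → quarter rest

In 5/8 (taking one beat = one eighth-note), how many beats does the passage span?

33

One eighth-note beat = 2 sixteenth notes.
In sixteenth notes: whole tied to quarter (whole + quarter) = 20; whole = 16; quarter tied to eighth (quarter + eighth) = 6; eighth = 2; whole rest = 16; a full sixteenth-note triplet (3 notes) (three triplet sixteenths span one eighth) = 2; quarter rest = 4.
Total: 20 + 16 + 6 + 2 + 16 + 2 + 4 = 66.
66 ÷ 2 = 33 beats.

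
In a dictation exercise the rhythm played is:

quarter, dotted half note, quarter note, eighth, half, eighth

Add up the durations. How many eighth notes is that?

16

In eighth notes: quarter = 2; dotted half note = 6; quarter note = 2; eighth = 1; half = 4; eighth = 1.
Total: 2 + 6 + 2 + 1 + 4 + 1 = 16 eighth notes.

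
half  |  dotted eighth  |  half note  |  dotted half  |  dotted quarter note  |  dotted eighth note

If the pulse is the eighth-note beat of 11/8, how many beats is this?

20

One eighth-note beat = 2 sixteenth notes.
Convert each value to sixteenth notes: half = 8; dotted eighth = 3; half note = 8; dotted half = 12; dotted quarter note = 6; dotted eighth note = 3.
Adding: 8 + 3 + 8 + 12 + 6 + 3 = 40.
40 ÷ 2 = 20 beats.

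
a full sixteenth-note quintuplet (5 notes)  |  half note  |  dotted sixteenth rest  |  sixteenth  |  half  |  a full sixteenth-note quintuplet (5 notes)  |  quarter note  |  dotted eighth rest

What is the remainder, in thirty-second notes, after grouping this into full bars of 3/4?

One bar of 3/4 = 24 thirty-second notes.
Convert each value to thirty-second notes: a full sixteenth-note quintuplet (5 notes) (five quintuplet sixteenths span one quarter) = 8; half note = 16; dotted sixteenth rest = 3; sixteenth = 2; half = 16; a full sixteenth-note quintuplet (5 notes) (five quintuplet sixteenths span one quarter) = 8; quarter note = 8; dotted eighth rest = 6.
Total: 8 + 16 + 3 + 2 + 16 + 8 + 8 + 6 = 67.
67 ÷ 24 = 2 complete bars with 19 thirty-second notes remaining.

19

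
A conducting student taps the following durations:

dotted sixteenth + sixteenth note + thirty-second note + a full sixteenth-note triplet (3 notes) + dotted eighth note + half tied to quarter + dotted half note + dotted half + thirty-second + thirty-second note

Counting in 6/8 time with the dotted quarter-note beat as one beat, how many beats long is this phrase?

7.5

One dotted quarter-note beat = 12 thirty-second notes.
Working in thirty-second notes: dotted sixteenth = 3; sixteenth note = 2; thirty-second note = 1; a full sixteenth-note triplet (3 notes) (three triplet sixteenths span one eighth) = 4; dotted eighth note = 6; half tied to quarter (half + quarter) = 24; dotted half note = 24; dotted half = 24; thirty-second = 1; thirty-second note = 1.
Adding: 3 + 2 + 1 + 4 + 6 + 24 + 24 + 24 + 1 + 1 = 90.
90 ÷ 12 = 7.5 beats.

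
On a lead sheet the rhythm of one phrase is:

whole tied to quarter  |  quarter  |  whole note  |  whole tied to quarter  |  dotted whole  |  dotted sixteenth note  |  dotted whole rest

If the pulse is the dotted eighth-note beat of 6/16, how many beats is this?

One dotted eighth-note beat = 6 thirty-second notes.
Each duration in thirty-second notes: whole tied to quarter (whole + quarter) = 40; quarter = 8; whole note = 32; whole tied to quarter (whole + quarter) = 40; dotted whole = 48; dotted sixteenth note = 3; dotted whole rest = 48.
Total: 40 + 8 + 32 + 40 + 48 + 3 + 48 = 219.
219 ÷ 6 = 36.5 beats.

36.5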